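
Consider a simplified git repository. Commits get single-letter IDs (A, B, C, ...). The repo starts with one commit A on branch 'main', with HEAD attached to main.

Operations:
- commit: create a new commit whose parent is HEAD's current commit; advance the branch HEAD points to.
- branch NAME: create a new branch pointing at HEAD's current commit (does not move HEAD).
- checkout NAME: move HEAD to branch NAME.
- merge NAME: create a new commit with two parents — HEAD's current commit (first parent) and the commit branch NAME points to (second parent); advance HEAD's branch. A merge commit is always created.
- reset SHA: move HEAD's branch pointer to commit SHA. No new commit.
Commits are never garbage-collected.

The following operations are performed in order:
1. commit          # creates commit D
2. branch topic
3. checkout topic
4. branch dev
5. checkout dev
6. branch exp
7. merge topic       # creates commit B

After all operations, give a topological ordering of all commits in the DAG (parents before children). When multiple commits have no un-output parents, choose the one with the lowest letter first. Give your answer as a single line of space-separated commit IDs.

After op 1 (commit): HEAD=main@D [main=D]
After op 2 (branch): HEAD=main@D [main=D topic=D]
After op 3 (checkout): HEAD=topic@D [main=D topic=D]
After op 4 (branch): HEAD=topic@D [dev=D main=D topic=D]
After op 5 (checkout): HEAD=dev@D [dev=D main=D topic=D]
After op 6 (branch): HEAD=dev@D [dev=D exp=D main=D topic=D]
After op 7 (merge): HEAD=dev@B [dev=B exp=D main=D topic=D]
commit A: parents=[]
commit B: parents=['D', 'D']
commit D: parents=['A']

Answer: A D B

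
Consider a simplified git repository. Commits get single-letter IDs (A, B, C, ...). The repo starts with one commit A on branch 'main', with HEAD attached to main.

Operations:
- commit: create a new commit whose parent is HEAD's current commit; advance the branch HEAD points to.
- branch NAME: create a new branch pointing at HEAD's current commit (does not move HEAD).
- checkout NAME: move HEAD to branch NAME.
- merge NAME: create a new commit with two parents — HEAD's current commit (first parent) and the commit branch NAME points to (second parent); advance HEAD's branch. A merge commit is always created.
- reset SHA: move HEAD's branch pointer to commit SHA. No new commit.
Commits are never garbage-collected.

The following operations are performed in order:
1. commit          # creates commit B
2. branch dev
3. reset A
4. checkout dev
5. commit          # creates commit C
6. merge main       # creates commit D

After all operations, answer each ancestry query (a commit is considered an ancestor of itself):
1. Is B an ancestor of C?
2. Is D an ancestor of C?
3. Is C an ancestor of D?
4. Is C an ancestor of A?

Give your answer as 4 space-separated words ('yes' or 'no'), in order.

After op 1 (commit): HEAD=main@B [main=B]
After op 2 (branch): HEAD=main@B [dev=B main=B]
After op 3 (reset): HEAD=main@A [dev=B main=A]
After op 4 (checkout): HEAD=dev@B [dev=B main=A]
After op 5 (commit): HEAD=dev@C [dev=C main=A]
After op 6 (merge): HEAD=dev@D [dev=D main=A]
ancestors(C) = {A,B,C}; B in? yes
ancestors(C) = {A,B,C}; D in? no
ancestors(D) = {A,B,C,D}; C in? yes
ancestors(A) = {A}; C in? no

Answer: yes no yes no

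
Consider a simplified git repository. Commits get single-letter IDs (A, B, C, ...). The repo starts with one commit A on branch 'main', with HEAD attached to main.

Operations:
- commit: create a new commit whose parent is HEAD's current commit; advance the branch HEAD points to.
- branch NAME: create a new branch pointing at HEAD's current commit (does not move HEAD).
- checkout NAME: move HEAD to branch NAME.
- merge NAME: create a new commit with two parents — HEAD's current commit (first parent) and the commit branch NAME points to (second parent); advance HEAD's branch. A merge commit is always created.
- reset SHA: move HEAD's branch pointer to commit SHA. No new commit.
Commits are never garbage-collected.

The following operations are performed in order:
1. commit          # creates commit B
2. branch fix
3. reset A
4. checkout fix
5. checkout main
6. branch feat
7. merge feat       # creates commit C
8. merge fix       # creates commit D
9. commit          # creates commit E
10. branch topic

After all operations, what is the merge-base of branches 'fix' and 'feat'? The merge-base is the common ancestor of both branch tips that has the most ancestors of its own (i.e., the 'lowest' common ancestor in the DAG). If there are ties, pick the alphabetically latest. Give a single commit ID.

Answer: A

Derivation:
After op 1 (commit): HEAD=main@B [main=B]
After op 2 (branch): HEAD=main@B [fix=B main=B]
After op 3 (reset): HEAD=main@A [fix=B main=A]
After op 4 (checkout): HEAD=fix@B [fix=B main=A]
After op 5 (checkout): HEAD=main@A [fix=B main=A]
After op 6 (branch): HEAD=main@A [feat=A fix=B main=A]
After op 7 (merge): HEAD=main@C [feat=A fix=B main=C]
After op 8 (merge): HEAD=main@D [feat=A fix=B main=D]
After op 9 (commit): HEAD=main@E [feat=A fix=B main=E]
After op 10 (branch): HEAD=main@E [feat=A fix=B main=E topic=E]
ancestors(fix=B): ['A', 'B']
ancestors(feat=A): ['A']
common: ['A']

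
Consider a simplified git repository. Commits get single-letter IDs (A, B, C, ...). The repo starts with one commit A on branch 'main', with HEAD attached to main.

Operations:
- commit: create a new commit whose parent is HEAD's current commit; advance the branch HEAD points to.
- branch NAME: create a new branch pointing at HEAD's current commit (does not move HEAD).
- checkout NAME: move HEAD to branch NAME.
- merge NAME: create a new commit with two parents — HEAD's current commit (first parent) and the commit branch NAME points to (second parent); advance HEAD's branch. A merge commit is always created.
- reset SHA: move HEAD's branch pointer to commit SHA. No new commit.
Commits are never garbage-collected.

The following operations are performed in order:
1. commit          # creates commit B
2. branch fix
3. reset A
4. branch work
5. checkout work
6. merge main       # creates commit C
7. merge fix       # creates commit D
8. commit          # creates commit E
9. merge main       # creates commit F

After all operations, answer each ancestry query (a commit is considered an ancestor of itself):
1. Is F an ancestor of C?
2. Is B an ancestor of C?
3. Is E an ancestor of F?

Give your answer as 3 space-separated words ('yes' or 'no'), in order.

After op 1 (commit): HEAD=main@B [main=B]
After op 2 (branch): HEAD=main@B [fix=B main=B]
After op 3 (reset): HEAD=main@A [fix=B main=A]
After op 4 (branch): HEAD=main@A [fix=B main=A work=A]
After op 5 (checkout): HEAD=work@A [fix=B main=A work=A]
After op 6 (merge): HEAD=work@C [fix=B main=A work=C]
After op 7 (merge): HEAD=work@D [fix=B main=A work=D]
After op 8 (commit): HEAD=work@E [fix=B main=A work=E]
After op 9 (merge): HEAD=work@F [fix=B main=A work=F]
ancestors(C) = {A,C}; F in? no
ancestors(C) = {A,C}; B in? no
ancestors(F) = {A,B,C,D,E,F}; E in? yes

Answer: no no yes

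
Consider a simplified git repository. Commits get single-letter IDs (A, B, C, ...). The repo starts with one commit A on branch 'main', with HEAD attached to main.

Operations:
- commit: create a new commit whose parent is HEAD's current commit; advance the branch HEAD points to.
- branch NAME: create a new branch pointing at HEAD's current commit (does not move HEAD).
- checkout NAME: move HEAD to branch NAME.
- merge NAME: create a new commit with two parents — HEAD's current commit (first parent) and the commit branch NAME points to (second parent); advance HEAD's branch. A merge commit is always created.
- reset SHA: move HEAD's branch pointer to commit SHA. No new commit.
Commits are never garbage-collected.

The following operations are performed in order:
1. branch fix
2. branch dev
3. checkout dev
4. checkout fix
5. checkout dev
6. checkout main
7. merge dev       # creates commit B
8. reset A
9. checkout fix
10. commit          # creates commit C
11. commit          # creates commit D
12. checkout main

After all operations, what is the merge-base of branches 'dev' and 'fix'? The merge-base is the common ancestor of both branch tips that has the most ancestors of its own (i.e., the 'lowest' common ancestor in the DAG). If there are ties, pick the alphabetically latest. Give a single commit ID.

Answer: A

Derivation:
After op 1 (branch): HEAD=main@A [fix=A main=A]
After op 2 (branch): HEAD=main@A [dev=A fix=A main=A]
After op 3 (checkout): HEAD=dev@A [dev=A fix=A main=A]
After op 4 (checkout): HEAD=fix@A [dev=A fix=A main=A]
After op 5 (checkout): HEAD=dev@A [dev=A fix=A main=A]
After op 6 (checkout): HEAD=main@A [dev=A fix=A main=A]
After op 7 (merge): HEAD=main@B [dev=A fix=A main=B]
After op 8 (reset): HEAD=main@A [dev=A fix=A main=A]
After op 9 (checkout): HEAD=fix@A [dev=A fix=A main=A]
After op 10 (commit): HEAD=fix@C [dev=A fix=C main=A]
After op 11 (commit): HEAD=fix@D [dev=A fix=D main=A]
After op 12 (checkout): HEAD=main@A [dev=A fix=D main=A]
ancestors(dev=A): ['A']
ancestors(fix=D): ['A', 'C', 'D']
common: ['A']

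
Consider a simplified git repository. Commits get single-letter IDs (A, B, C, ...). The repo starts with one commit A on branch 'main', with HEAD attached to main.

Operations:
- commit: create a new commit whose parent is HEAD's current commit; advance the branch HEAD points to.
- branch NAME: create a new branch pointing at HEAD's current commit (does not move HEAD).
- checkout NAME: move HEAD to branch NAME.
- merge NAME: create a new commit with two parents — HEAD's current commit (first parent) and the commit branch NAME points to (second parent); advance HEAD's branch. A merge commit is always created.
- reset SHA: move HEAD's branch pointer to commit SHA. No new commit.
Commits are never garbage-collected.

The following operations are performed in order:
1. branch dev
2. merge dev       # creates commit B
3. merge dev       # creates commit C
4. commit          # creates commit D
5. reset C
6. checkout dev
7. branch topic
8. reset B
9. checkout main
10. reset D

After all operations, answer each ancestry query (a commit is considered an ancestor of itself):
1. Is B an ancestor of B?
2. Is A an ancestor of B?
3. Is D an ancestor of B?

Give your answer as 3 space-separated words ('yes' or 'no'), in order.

After op 1 (branch): HEAD=main@A [dev=A main=A]
After op 2 (merge): HEAD=main@B [dev=A main=B]
After op 3 (merge): HEAD=main@C [dev=A main=C]
After op 4 (commit): HEAD=main@D [dev=A main=D]
After op 5 (reset): HEAD=main@C [dev=A main=C]
After op 6 (checkout): HEAD=dev@A [dev=A main=C]
After op 7 (branch): HEAD=dev@A [dev=A main=C topic=A]
After op 8 (reset): HEAD=dev@B [dev=B main=C topic=A]
After op 9 (checkout): HEAD=main@C [dev=B main=C topic=A]
After op 10 (reset): HEAD=main@D [dev=B main=D topic=A]
ancestors(B) = {A,B}; B in? yes
ancestors(B) = {A,B}; A in? yes
ancestors(B) = {A,B}; D in? no

Answer: yes yes no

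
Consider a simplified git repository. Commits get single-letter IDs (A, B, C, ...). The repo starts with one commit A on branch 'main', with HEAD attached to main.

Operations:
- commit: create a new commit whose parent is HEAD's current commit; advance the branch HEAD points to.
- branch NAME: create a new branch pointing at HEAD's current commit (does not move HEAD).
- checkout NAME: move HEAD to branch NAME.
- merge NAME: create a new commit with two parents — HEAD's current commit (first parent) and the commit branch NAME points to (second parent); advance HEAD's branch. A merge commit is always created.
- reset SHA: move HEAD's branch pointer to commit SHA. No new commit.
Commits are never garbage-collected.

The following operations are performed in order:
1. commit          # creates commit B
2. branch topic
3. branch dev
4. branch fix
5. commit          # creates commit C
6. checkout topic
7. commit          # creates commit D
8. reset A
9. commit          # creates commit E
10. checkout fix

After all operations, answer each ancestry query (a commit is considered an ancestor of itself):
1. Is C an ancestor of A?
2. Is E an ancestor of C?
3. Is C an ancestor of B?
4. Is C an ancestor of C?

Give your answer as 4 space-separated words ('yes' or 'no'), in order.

Answer: no no no yes

Derivation:
After op 1 (commit): HEAD=main@B [main=B]
After op 2 (branch): HEAD=main@B [main=B topic=B]
After op 3 (branch): HEAD=main@B [dev=B main=B topic=B]
After op 4 (branch): HEAD=main@B [dev=B fix=B main=B topic=B]
After op 5 (commit): HEAD=main@C [dev=B fix=B main=C topic=B]
After op 6 (checkout): HEAD=topic@B [dev=B fix=B main=C topic=B]
After op 7 (commit): HEAD=topic@D [dev=B fix=B main=C topic=D]
After op 8 (reset): HEAD=topic@A [dev=B fix=B main=C topic=A]
After op 9 (commit): HEAD=topic@E [dev=B fix=B main=C topic=E]
After op 10 (checkout): HEAD=fix@B [dev=B fix=B main=C topic=E]
ancestors(A) = {A}; C in? no
ancestors(C) = {A,B,C}; E in? no
ancestors(B) = {A,B}; C in? no
ancestors(C) = {A,B,C}; C in? yes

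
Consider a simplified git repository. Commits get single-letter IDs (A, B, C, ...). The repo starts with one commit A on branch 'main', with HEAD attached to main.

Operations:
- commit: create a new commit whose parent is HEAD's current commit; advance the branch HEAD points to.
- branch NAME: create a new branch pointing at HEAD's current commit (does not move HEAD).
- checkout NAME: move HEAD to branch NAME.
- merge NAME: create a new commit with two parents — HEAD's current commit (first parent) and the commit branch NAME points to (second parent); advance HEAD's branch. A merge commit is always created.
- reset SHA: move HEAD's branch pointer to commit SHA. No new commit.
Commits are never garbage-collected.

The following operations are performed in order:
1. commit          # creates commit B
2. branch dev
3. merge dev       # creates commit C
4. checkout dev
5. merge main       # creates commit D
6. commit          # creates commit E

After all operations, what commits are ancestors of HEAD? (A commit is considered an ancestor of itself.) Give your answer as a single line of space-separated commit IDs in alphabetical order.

After op 1 (commit): HEAD=main@B [main=B]
After op 2 (branch): HEAD=main@B [dev=B main=B]
After op 3 (merge): HEAD=main@C [dev=B main=C]
After op 4 (checkout): HEAD=dev@B [dev=B main=C]
After op 5 (merge): HEAD=dev@D [dev=D main=C]
After op 6 (commit): HEAD=dev@E [dev=E main=C]

Answer: A B C D E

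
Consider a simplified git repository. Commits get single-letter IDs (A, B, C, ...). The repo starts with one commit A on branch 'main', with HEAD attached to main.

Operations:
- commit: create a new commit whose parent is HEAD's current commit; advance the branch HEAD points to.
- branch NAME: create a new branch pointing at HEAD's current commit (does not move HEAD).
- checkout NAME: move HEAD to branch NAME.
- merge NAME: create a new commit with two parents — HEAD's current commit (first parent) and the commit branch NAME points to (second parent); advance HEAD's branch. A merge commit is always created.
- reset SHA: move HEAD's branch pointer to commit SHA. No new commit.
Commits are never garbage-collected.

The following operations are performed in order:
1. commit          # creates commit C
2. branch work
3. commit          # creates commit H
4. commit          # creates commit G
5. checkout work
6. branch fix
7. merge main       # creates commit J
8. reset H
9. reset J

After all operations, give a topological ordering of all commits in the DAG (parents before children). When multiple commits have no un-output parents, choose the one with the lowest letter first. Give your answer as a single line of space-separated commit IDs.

After op 1 (commit): HEAD=main@C [main=C]
After op 2 (branch): HEAD=main@C [main=C work=C]
After op 3 (commit): HEAD=main@H [main=H work=C]
After op 4 (commit): HEAD=main@G [main=G work=C]
After op 5 (checkout): HEAD=work@C [main=G work=C]
After op 6 (branch): HEAD=work@C [fix=C main=G work=C]
After op 7 (merge): HEAD=work@J [fix=C main=G work=J]
After op 8 (reset): HEAD=work@H [fix=C main=G work=H]
After op 9 (reset): HEAD=work@J [fix=C main=G work=J]
commit A: parents=[]
commit C: parents=['A']
commit G: parents=['H']
commit H: parents=['C']
commit J: parents=['C', 'G']

Answer: A C H G J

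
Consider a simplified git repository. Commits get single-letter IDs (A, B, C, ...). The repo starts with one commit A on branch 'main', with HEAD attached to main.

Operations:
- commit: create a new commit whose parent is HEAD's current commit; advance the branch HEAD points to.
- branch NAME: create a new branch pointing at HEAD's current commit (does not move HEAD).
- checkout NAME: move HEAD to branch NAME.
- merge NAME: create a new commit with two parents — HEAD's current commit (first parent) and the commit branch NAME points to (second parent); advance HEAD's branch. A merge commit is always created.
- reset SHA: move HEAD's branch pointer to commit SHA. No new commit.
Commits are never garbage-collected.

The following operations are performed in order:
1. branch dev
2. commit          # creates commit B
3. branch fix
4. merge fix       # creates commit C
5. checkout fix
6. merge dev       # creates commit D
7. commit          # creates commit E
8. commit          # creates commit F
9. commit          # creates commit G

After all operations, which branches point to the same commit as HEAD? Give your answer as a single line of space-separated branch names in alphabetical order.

After op 1 (branch): HEAD=main@A [dev=A main=A]
After op 2 (commit): HEAD=main@B [dev=A main=B]
After op 3 (branch): HEAD=main@B [dev=A fix=B main=B]
After op 4 (merge): HEAD=main@C [dev=A fix=B main=C]
After op 5 (checkout): HEAD=fix@B [dev=A fix=B main=C]
After op 6 (merge): HEAD=fix@D [dev=A fix=D main=C]
After op 7 (commit): HEAD=fix@E [dev=A fix=E main=C]
After op 8 (commit): HEAD=fix@F [dev=A fix=F main=C]
After op 9 (commit): HEAD=fix@G [dev=A fix=G main=C]

Answer: fix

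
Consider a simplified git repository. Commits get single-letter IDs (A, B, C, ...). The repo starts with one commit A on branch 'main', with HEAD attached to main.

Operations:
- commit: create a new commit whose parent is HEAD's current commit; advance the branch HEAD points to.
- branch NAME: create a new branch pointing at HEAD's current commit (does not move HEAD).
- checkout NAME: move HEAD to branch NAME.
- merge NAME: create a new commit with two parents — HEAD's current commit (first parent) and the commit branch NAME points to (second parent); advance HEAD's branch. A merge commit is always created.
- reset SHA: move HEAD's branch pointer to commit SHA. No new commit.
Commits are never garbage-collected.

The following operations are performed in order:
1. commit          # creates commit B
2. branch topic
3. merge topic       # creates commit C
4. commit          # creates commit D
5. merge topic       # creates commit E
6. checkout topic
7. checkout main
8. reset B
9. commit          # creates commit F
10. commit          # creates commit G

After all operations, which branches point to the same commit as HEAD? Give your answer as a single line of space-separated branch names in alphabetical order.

After op 1 (commit): HEAD=main@B [main=B]
After op 2 (branch): HEAD=main@B [main=B topic=B]
After op 3 (merge): HEAD=main@C [main=C topic=B]
After op 4 (commit): HEAD=main@D [main=D topic=B]
After op 5 (merge): HEAD=main@E [main=E topic=B]
After op 6 (checkout): HEAD=topic@B [main=E topic=B]
After op 7 (checkout): HEAD=main@E [main=E topic=B]
After op 8 (reset): HEAD=main@B [main=B topic=B]
After op 9 (commit): HEAD=main@F [main=F topic=B]
After op 10 (commit): HEAD=main@G [main=G topic=B]

Answer: main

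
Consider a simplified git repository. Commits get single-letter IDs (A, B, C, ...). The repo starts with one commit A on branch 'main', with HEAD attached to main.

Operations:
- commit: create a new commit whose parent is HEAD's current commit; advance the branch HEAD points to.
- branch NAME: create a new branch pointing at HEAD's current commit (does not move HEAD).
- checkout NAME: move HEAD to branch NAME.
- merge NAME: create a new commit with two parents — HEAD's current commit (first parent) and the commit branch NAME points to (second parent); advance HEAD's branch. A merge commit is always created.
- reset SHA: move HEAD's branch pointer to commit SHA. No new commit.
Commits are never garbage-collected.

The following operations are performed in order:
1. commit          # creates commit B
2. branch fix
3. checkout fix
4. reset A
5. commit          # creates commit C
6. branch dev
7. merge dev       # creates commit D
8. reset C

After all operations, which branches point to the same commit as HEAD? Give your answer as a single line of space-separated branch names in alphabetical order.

After op 1 (commit): HEAD=main@B [main=B]
After op 2 (branch): HEAD=main@B [fix=B main=B]
After op 3 (checkout): HEAD=fix@B [fix=B main=B]
After op 4 (reset): HEAD=fix@A [fix=A main=B]
After op 5 (commit): HEAD=fix@C [fix=C main=B]
After op 6 (branch): HEAD=fix@C [dev=C fix=C main=B]
After op 7 (merge): HEAD=fix@D [dev=C fix=D main=B]
After op 8 (reset): HEAD=fix@C [dev=C fix=C main=B]

Answer: dev fix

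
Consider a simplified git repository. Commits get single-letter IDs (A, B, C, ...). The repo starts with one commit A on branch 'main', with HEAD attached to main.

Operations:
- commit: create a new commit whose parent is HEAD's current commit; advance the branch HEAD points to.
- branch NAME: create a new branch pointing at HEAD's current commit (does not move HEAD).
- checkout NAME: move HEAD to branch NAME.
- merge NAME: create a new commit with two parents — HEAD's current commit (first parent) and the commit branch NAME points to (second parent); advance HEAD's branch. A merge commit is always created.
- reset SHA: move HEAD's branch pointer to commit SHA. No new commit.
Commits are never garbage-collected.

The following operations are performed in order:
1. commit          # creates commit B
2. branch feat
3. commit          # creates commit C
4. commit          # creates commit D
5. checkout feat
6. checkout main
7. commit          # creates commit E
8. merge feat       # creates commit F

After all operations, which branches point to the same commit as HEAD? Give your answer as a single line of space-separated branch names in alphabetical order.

Answer: main

Derivation:
After op 1 (commit): HEAD=main@B [main=B]
After op 2 (branch): HEAD=main@B [feat=B main=B]
After op 3 (commit): HEAD=main@C [feat=B main=C]
After op 4 (commit): HEAD=main@D [feat=B main=D]
After op 5 (checkout): HEAD=feat@B [feat=B main=D]
After op 6 (checkout): HEAD=main@D [feat=B main=D]
After op 7 (commit): HEAD=main@E [feat=B main=E]
After op 8 (merge): HEAD=main@F [feat=B main=F]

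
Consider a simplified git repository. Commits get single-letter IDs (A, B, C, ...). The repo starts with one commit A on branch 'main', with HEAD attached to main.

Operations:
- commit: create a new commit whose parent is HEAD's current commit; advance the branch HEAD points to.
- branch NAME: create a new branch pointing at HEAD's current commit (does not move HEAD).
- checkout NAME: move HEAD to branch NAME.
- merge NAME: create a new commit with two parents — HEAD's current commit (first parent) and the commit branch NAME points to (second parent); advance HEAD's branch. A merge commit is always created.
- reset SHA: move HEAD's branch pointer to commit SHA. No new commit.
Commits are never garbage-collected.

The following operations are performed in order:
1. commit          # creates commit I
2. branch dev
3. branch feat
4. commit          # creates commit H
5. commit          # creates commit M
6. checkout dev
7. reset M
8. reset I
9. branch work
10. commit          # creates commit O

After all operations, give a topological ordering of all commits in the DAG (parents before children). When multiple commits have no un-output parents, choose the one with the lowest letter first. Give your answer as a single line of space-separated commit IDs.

Answer: A I H M O

Derivation:
After op 1 (commit): HEAD=main@I [main=I]
After op 2 (branch): HEAD=main@I [dev=I main=I]
After op 3 (branch): HEAD=main@I [dev=I feat=I main=I]
After op 4 (commit): HEAD=main@H [dev=I feat=I main=H]
After op 5 (commit): HEAD=main@M [dev=I feat=I main=M]
After op 6 (checkout): HEAD=dev@I [dev=I feat=I main=M]
After op 7 (reset): HEAD=dev@M [dev=M feat=I main=M]
After op 8 (reset): HEAD=dev@I [dev=I feat=I main=M]
After op 9 (branch): HEAD=dev@I [dev=I feat=I main=M work=I]
After op 10 (commit): HEAD=dev@O [dev=O feat=I main=M work=I]
commit A: parents=[]
commit H: parents=['I']
commit I: parents=['A']
commit M: parents=['H']
commit O: parents=['I']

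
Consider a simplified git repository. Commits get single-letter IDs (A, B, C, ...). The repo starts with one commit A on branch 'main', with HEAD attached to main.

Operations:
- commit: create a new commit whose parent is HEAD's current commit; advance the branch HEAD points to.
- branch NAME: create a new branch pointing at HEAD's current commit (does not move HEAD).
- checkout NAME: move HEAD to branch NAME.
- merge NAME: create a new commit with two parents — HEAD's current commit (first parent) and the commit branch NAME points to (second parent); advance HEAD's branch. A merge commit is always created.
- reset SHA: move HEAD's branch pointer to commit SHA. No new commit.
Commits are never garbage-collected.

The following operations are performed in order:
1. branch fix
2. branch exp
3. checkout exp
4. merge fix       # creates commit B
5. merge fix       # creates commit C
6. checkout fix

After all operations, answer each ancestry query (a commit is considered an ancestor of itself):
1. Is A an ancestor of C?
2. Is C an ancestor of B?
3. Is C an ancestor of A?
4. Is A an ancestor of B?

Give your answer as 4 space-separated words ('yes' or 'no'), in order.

After op 1 (branch): HEAD=main@A [fix=A main=A]
After op 2 (branch): HEAD=main@A [exp=A fix=A main=A]
After op 3 (checkout): HEAD=exp@A [exp=A fix=A main=A]
After op 4 (merge): HEAD=exp@B [exp=B fix=A main=A]
After op 5 (merge): HEAD=exp@C [exp=C fix=A main=A]
After op 6 (checkout): HEAD=fix@A [exp=C fix=A main=A]
ancestors(C) = {A,B,C}; A in? yes
ancestors(B) = {A,B}; C in? no
ancestors(A) = {A}; C in? no
ancestors(B) = {A,B}; A in? yes

Answer: yes no no yes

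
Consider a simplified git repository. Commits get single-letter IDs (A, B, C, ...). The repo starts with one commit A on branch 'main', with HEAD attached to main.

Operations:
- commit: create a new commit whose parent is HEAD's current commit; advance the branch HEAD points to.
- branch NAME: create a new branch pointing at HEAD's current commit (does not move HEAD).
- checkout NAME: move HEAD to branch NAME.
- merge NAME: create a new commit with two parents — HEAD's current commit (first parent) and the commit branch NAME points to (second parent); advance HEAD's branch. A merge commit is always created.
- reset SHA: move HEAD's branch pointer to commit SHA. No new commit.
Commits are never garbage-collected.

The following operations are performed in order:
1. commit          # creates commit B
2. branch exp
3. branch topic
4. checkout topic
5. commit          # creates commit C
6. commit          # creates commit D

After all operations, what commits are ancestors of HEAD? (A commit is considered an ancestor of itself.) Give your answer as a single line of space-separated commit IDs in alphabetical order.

Answer: A B C D

Derivation:
After op 1 (commit): HEAD=main@B [main=B]
After op 2 (branch): HEAD=main@B [exp=B main=B]
After op 3 (branch): HEAD=main@B [exp=B main=B topic=B]
After op 4 (checkout): HEAD=topic@B [exp=B main=B topic=B]
After op 5 (commit): HEAD=topic@C [exp=B main=B topic=C]
After op 6 (commit): HEAD=topic@D [exp=B main=B topic=D]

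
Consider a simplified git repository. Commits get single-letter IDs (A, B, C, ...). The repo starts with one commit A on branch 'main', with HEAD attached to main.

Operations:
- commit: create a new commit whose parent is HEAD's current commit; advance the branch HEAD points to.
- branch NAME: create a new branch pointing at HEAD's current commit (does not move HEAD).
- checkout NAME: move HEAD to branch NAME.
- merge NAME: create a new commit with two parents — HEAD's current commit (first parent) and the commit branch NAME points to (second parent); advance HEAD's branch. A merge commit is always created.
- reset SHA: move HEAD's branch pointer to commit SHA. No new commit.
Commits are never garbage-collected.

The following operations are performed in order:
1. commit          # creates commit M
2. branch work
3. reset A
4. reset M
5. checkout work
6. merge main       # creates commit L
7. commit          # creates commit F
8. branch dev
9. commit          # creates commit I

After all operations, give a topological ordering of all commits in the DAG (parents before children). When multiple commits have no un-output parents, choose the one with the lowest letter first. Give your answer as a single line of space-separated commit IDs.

Answer: A M L F I

Derivation:
After op 1 (commit): HEAD=main@M [main=M]
After op 2 (branch): HEAD=main@M [main=M work=M]
After op 3 (reset): HEAD=main@A [main=A work=M]
After op 4 (reset): HEAD=main@M [main=M work=M]
After op 5 (checkout): HEAD=work@M [main=M work=M]
After op 6 (merge): HEAD=work@L [main=M work=L]
After op 7 (commit): HEAD=work@F [main=M work=F]
After op 8 (branch): HEAD=work@F [dev=F main=M work=F]
After op 9 (commit): HEAD=work@I [dev=F main=M work=I]
commit A: parents=[]
commit F: parents=['L']
commit I: parents=['F']
commit L: parents=['M', 'M']
commit M: parents=['A']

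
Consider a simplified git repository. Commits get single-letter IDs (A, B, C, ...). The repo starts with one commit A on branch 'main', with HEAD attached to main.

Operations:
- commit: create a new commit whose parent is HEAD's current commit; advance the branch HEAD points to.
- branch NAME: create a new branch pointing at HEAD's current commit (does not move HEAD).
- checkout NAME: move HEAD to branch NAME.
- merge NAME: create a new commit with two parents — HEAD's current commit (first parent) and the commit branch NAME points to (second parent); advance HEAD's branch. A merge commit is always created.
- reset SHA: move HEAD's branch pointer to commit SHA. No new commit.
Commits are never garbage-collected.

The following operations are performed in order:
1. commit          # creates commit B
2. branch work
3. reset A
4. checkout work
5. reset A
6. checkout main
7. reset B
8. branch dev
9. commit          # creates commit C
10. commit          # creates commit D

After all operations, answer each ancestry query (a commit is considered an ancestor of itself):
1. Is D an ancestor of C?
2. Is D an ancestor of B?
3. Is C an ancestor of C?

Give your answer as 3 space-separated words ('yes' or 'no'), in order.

Answer: no no yes

Derivation:
After op 1 (commit): HEAD=main@B [main=B]
After op 2 (branch): HEAD=main@B [main=B work=B]
After op 3 (reset): HEAD=main@A [main=A work=B]
After op 4 (checkout): HEAD=work@B [main=A work=B]
After op 5 (reset): HEAD=work@A [main=A work=A]
After op 6 (checkout): HEAD=main@A [main=A work=A]
After op 7 (reset): HEAD=main@B [main=B work=A]
After op 8 (branch): HEAD=main@B [dev=B main=B work=A]
After op 9 (commit): HEAD=main@C [dev=B main=C work=A]
After op 10 (commit): HEAD=main@D [dev=B main=D work=A]
ancestors(C) = {A,B,C}; D in? no
ancestors(B) = {A,B}; D in? no
ancestors(C) = {A,B,C}; C in? yes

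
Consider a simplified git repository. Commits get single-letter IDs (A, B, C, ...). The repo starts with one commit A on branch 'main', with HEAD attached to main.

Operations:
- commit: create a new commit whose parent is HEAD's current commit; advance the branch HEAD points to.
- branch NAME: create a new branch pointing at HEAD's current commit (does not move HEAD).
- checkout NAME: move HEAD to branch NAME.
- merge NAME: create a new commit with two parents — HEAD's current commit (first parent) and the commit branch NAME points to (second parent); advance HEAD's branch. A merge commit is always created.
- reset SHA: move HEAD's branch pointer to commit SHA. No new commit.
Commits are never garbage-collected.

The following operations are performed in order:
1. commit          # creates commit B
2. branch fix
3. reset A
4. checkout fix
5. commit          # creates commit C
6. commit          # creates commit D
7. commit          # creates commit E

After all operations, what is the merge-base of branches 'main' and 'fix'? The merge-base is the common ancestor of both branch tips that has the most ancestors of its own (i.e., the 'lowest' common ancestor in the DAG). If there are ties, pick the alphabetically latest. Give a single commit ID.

Answer: A

Derivation:
After op 1 (commit): HEAD=main@B [main=B]
After op 2 (branch): HEAD=main@B [fix=B main=B]
After op 3 (reset): HEAD=main@A [fix=B main=A]
After op 4 (checkout): HEAD=fix@B [fix=B main=A]
After op 5 (commit): HEAD=fix@C [fix=C main=A]
After op 6 (commit): HEAD=fix@D [fix=D main=A]
After op 7 (commit): HEAD=fix@E [fix=E main=A]
ancestors(main=A): ['A']
ancestors(fix=E): ['A', 'B', 'C', 'D', 'E']
common: ['A']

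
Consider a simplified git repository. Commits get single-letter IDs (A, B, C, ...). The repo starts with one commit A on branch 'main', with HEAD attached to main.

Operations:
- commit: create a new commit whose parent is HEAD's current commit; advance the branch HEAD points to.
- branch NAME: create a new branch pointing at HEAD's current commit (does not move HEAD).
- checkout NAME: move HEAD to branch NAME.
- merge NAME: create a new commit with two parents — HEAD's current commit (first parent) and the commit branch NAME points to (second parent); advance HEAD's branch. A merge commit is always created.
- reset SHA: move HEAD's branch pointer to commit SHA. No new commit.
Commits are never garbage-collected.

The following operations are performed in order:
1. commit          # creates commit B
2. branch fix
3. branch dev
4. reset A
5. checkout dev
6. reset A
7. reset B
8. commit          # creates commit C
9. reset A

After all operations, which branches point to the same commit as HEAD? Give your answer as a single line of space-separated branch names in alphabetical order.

Answer: dev main

Derivation:
After op 1 (commit): HEAD=main@B [main=B]
After op 2 (branch): HEAD=main@B [fix=B main=B]
After op 3 (branch): HEAD=main@B [dev=B fix=B main=B]
After op 4 (reset): HEAD=main@A [dev=B fix=B main=A]
After op 5 (checkout): HEAD=dev@B [dev=B fix=B main=A]
After op 6 (reset): HEAD=dev@A [dev=A fix=B main=A]
After op 7 (reset): HEAD=dev@B [dev=B fix=B main=A]
After op 8 (commit): HEAD=dev@C [dev=C fix=B main=A]
After op 9 (reset): HEAD=dev@A [dev=A fix=B main=A]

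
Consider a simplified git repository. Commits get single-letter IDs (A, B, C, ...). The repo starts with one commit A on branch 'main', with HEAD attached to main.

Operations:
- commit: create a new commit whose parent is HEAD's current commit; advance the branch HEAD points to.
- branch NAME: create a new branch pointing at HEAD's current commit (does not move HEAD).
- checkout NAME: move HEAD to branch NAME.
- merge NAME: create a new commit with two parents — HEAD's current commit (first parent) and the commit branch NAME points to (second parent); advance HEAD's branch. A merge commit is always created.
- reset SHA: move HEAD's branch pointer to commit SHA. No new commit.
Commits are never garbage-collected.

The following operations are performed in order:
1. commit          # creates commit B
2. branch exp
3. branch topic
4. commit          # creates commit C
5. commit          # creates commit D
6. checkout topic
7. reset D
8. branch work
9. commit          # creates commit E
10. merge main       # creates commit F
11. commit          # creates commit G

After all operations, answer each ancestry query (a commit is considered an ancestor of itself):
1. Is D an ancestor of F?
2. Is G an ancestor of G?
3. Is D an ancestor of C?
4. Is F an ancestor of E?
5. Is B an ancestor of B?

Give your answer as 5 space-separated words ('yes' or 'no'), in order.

Answer: yes yes no no yes

Derivation:
After op 1 (commit): HEAD=main@B [main=B]
After op 2 (branch): HEAD=main@B [exp=B main=B]
After op 3 (branch): HEAD=main@B [exp=B main=B topic=B]
After op 4 (commit): HEAD=main@C [exp=B main=C topic=B]
After op 5 (commit): HEAD=main@D [exp=B main=D topic=B]
After op 6 (checkout): HEAD=topic@B [exp=B main=D topic=B]
After op 7 (reset): HEAD=topic@D [exp=B main=D topic=D]
After op 8 (branch): HEAD=topic@D [exp=B main=D topic=D work=D]
After op 9 (commit): HEAD=topic@E [exp=B main=D topic=E work=D]
After op 10 (merge): HEAD=topic@F [exp=B main=D topic=F work=D]
After op 11 (commit): HEAD=topic@G [exp=B main=D topic=G work=D]
ancestors(F) = {A,B,C,D,E,F}; D in? yes
ancestors(G) = {A,B,C,D,E,F,G}; G in? yes
ancestors(C) = {A,B,C}; D in? no
ancestors(E) = {A,B,C,D,E}; F in? no
ancestors(B) = {A,B}; B in? yes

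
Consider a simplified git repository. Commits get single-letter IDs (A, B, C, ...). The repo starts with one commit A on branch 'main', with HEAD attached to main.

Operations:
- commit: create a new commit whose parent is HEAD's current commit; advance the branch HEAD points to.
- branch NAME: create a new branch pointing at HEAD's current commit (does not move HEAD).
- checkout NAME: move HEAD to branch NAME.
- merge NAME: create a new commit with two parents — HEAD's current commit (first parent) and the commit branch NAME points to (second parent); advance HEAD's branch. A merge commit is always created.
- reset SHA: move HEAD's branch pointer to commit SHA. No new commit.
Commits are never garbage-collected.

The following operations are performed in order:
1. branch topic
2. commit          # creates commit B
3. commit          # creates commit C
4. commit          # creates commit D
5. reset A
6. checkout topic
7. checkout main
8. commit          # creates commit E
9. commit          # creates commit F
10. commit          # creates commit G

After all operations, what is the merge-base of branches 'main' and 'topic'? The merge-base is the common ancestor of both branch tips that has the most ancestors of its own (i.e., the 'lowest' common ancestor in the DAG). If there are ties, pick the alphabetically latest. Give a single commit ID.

Answer: A

Derivation:
After op 1 (branch): HEAD=main@A [main=A topic=A]
After op 2 (commit): HEAD=main@B [main=B topic=A]
After op 3 (commit): HEAD=main@C [main=C topic=A]
After op 4 (commit): HEAD=main@D [main=D topic=A]
After op 5 (reset): HEAD=main@A [main=A topic=A]
After op 6 (checkout): HEAD=topic@A [main=A topic=A]
After op 7 (checkout): HEAD=main@A [main=A topic=A]
After op 8 (commit): HEAD=main@E [main=E topic=A]
After op 9 (commit): HEAD=main@F [main=F topic=A]
After op 10 (commit): HEAD=main@G [main=G topic=A]
ancestors(main=G): ['A', 'E', 'F', 'G']
ancestors(topic=A): ['A']
common: ['A']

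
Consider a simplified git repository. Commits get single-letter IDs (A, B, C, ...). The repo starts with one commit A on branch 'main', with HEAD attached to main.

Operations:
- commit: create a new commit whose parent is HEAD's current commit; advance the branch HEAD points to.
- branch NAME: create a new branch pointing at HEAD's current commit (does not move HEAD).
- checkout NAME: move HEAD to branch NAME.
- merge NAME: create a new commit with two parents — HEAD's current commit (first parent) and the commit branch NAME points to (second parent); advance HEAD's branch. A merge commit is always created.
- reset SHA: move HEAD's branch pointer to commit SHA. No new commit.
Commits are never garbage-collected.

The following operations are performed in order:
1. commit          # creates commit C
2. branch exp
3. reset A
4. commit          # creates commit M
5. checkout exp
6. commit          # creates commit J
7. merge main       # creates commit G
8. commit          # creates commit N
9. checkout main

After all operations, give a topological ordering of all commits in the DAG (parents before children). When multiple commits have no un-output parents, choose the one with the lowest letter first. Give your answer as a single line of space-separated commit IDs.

Answer: A C J M G N

Derivation:
After op 1 (commit): HEAD=main@C [main=C]
After op 2 (branch): HEAD=main@C [exp=C main=C]
After op 3 (reset): HEAD=main@A [exp=C main=A]
After op 4 (commit): HEAD=main@M [exp=C main=M]
After op 5 (checkout): HEAD=exp@C [exp=C main=M]
After op 6 (commit): HEAD=exp@J [exp=J main=M]
After op 7 (merge): HEAD=exp@G [exp=G main=M]
After op 8 (commit): HEAD=exp@N [exp=N main=M]
After op 9 (checkout): HEAD=main@M [exp=N main=M]
commit A: parents=[]
commit C: parents=['A']
commit G: parents=['J', 'M']
commit J: parents=['C']
commit M: parents=['A']
commit N: parents=['G']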